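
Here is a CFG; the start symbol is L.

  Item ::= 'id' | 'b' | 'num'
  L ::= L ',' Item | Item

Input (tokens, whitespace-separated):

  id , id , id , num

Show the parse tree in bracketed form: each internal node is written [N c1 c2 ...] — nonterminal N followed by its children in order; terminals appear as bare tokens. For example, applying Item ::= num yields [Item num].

[L [L [L [L [Item id]] , [Item id]] , [Item id]] , [Item num]]

L
L , Item
L , Item , Item
L , Item , Item , Item
Item , Item , Item , Item
id , Item , Item , Item
id , id , Item , Item
id , id , id , Item
id , id , id , num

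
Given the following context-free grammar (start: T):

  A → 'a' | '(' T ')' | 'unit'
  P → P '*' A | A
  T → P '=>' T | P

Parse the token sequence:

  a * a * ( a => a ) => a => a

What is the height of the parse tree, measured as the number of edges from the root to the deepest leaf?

7

[T [P [P [P [A a]] * [A a]] * [A ( [T [P [A a]] => [T [P [A a]]]] )]] => [T [P [A a]] => [T [P [A a]]]]]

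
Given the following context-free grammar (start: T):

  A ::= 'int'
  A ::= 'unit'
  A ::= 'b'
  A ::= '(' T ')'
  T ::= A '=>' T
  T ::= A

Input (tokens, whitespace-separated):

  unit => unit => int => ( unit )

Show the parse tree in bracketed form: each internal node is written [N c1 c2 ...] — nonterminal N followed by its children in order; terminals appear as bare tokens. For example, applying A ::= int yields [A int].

T
A => T
unit => T
unit => A => T
unit => unit => T
unit => unit => A => T
unit => unit => int => T
unit => unit => int => A
unit => unit => int => ( T )
unit => unit => int => ( A )
unit => unit => int => ( unit )

[T [A unit] => [T [A unit] => [T [A int] => [T [A ( [T [A unit]] )]]]]]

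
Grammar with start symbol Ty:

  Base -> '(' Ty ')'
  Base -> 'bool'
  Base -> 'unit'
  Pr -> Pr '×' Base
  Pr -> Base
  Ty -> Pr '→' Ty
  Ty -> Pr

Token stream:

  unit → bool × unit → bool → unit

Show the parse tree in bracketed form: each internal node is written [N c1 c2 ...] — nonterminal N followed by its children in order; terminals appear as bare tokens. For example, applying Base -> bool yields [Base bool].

[Ty [Pr [Base unit]] → [Ty [Pr [Pr [Base bool]] × [Base unit]] → [Ty [Pr [Base bool]] → [Ty [Pr [Base unit]]]]]]

Ty
Pr → Ty
Base → Ty
unit → Ty
unit → Pr → Ty
unit → Pr × Base → Ty
unit → Base × Base → Ty
unit → bool × Base → Ty
unit → bool × unit → Ty
unit → bool × unit → Pr → Ty
unit → bool × unit → Base → Ty
unit → bool × unit → bool → Ty
unit → bool × unit → bool → Pr
unit → bool × unit → bool → Base
unit → bool × unit → bool → unit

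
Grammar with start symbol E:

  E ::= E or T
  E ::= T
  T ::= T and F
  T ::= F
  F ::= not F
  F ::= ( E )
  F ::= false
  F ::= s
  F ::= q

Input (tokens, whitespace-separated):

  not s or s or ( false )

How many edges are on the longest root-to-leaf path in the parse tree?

[E [E [E [T [F not [F s]]]] or [T [F s]]] or [T [F ( [E [T [F false]]] )]]]

6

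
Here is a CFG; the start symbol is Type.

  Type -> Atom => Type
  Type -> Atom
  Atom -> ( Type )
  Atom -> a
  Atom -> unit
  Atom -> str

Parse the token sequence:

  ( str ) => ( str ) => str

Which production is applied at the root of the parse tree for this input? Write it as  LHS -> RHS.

Type -> Atom => Type

[Type [Atom ( [Type [Atom str]] )] => [Type [Atom ( [Type [Atom str]] )] => [Type [Atom str]]]]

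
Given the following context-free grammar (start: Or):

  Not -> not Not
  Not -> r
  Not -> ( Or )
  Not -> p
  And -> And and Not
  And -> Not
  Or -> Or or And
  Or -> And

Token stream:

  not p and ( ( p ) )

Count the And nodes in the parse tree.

4

[Or [And [And [Not not [Not p]]] and [Not ( [Or [And [Not ( [Or [And [Not p]]] )]]] )]]]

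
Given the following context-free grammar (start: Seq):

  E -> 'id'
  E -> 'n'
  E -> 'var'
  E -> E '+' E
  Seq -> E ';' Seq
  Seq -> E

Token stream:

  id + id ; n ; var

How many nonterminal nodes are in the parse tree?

8

[Seq [E [E id] + [E id]] ; [Seq [E n] ; [Seq [E var]]]]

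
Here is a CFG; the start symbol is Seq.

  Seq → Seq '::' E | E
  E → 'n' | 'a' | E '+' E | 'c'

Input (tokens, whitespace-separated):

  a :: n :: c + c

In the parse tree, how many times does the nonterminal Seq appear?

3

[Seq [Seq [Seq [E a]] :: [E n]] :: [E [E c] + [E c]]]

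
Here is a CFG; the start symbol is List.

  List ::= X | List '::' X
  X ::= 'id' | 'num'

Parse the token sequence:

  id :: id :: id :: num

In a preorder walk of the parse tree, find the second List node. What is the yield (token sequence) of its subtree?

[List [List [List [List [X id]] :: [X id]] :: [X id]] :: [X num]]

id :: id :: id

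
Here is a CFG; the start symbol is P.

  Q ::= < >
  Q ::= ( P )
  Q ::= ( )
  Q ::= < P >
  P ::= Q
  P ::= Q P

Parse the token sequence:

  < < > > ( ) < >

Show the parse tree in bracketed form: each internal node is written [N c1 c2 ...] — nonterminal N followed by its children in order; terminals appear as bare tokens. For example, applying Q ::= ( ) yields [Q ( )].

[P [Q < [P [Q < >]] >] [P [Q ( )] [P [Q < >]]]]

P
Q P
< P > P
< Q > P
< < > > P
< < > > Q P
< < > > ( ) P
< < > > ( ) Q
< < > > ( ) < >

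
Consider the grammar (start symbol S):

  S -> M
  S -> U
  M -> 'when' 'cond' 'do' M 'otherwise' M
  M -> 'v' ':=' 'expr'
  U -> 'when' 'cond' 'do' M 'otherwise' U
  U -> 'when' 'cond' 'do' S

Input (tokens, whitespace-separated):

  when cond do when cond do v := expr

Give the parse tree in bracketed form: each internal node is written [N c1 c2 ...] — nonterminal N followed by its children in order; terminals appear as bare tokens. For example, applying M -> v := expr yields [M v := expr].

S
U
when cond do S
when cond do U
when cond do when cond do S
when cond do when cond do M
when cond do when cond do v := expr

[S [U when cond do [S [U when cond do [S [M v := expr]]]]]]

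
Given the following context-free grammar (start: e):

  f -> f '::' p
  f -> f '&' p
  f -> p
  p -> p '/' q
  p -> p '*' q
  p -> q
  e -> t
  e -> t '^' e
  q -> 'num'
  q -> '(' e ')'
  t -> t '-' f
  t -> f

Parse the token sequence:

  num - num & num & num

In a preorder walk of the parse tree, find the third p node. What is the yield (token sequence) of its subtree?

[e [t [t [f [p [q num]]]] - [f [f [f [p [q num]]] & [p [q num]]] & [p [q num]]]]]

num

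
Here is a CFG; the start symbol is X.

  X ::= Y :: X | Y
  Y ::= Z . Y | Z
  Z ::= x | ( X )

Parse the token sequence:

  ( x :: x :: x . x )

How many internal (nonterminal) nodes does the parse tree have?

[X [Y [Z ( [X [Y [Z x]] :: [X [Y [Z x]] :: [X [Y [Z x] . [Y [Z x]]]]]] )]]]

14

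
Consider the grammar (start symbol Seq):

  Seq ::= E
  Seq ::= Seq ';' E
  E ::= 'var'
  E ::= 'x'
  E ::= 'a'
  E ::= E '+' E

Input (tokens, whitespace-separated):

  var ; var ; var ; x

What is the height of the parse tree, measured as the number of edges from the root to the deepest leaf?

5

[Seq [Seq [Seq [Seq [E var]] ; [E var]] ; [E var]] ; [E x]]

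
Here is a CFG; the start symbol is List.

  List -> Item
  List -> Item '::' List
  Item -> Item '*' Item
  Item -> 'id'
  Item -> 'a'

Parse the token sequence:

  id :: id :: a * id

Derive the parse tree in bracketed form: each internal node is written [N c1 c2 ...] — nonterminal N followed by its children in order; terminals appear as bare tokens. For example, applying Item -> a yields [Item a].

List
Item :: List
id :: List
id :: Item :: List
id :: id :: List
id :: id :: Item
id :: id :: Item * Item
id :: id :: a * Item
id :: id :: a * id

[List [Item id] :: [List [Item id] :: [List [Item [Item a] * [Item id]]]]]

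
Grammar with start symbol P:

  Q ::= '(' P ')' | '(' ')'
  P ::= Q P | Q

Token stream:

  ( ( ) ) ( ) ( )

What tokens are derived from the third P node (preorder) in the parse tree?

( ) ( )

[P [Q ( [P [Q ( )]] )] [P [Q ( )] [P [Q ( )]]]]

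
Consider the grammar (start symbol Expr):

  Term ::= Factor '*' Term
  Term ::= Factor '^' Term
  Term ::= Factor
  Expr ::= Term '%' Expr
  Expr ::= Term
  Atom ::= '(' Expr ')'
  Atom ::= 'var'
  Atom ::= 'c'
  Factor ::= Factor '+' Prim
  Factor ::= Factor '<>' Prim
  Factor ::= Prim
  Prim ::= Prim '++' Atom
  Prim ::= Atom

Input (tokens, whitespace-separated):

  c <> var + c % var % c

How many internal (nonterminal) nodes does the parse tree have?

21

[Expr [Term [Factor [Factor [Factor [Prim [Atom c]]] <> [Prim [Atom var]]] + [Prim [Atom c]]]] % [Expr [Term [Factor [Prim [Atom var]]]] % [Expr [Term [Factor [Prim [Atom c]]]]]]]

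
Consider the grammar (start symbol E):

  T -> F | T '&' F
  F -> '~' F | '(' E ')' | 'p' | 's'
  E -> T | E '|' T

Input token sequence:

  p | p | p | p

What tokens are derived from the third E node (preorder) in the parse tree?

p | p

[E [E [E [E [T [F p]]] | [T [F p]]] | [T [F p]]] | [T [F p]]]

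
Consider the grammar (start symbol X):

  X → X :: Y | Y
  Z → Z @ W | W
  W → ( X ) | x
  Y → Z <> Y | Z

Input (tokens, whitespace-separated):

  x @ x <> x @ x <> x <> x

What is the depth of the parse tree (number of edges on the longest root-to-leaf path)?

[X [Y [Z [Z [W x]] @ [W x]] <> [Y [Z [Z [W x]] @ [W x]] <> [Y [Z [W x]] <> [Y [Z [W x]]]]]]]

7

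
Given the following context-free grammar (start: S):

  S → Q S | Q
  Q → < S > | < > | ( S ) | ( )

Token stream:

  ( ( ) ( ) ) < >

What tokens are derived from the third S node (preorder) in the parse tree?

[S [Q ( [S [Q ( )] [S [Q ( )]]] )] [S [Q < >]]]

( )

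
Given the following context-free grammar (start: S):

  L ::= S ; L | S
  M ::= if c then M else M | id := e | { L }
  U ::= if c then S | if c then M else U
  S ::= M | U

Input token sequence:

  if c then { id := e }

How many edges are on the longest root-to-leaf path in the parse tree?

7

[S [U if c then [S [M { [L [S [M id := e]]] }]]]]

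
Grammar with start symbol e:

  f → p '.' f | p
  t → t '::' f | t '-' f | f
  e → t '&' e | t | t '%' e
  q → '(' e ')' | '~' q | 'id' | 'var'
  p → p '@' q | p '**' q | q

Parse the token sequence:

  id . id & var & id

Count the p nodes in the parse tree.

4

[e [t [f [p [q id]] . [f [p [q id]]]]] & [e [t [f [p [q var]]]] & [e [t [f [p [q id]]]]]]]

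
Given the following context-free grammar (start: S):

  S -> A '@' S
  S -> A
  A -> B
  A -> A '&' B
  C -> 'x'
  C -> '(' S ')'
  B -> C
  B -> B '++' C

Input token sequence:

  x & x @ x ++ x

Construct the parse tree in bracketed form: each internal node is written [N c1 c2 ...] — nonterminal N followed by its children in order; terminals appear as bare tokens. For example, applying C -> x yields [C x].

[S [A [A [B [C x]]] & [B [C x]]] @ [S [A [B [B [C x]] ++ [C x]]]]]

S
A @ S
A & B @ S
B & B @ S
C & B @ S
x & B @ S
x & C @ S
x & x @ S
x & x @ A
x & x @ B
x & x @ B ++ C
x & x @ C ++ C
x & x @ x ++ C
x & x @ x ++ x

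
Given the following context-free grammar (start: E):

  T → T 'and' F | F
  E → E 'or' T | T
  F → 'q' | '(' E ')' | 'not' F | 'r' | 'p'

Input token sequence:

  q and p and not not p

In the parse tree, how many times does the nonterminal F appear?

[E [T [T [T [F q]] and [F p]] and [F not [F not [F p]]]]]

5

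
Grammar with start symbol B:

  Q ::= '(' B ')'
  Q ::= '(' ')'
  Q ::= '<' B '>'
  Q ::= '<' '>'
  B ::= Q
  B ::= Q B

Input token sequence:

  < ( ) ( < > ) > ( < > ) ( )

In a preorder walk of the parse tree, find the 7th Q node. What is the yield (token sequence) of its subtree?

( )

[B [Q < [B [Q ( )] [B [Q ( [B [Q < >]] )]]] >] [B [Q ( [B [Q < >]] )] [B [Q ( )]]]]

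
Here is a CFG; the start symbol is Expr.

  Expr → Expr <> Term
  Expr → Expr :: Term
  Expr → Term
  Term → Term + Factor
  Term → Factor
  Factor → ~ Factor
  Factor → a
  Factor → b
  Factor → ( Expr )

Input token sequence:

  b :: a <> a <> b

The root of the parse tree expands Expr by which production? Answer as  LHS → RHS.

[Expr [Expr [Expr [Expr [Term [Factor b]]] :: [Term [Factor a]]] <> [Term [Factor a]]] <> [Term [Factor b]]]

Expr → Expr <> Term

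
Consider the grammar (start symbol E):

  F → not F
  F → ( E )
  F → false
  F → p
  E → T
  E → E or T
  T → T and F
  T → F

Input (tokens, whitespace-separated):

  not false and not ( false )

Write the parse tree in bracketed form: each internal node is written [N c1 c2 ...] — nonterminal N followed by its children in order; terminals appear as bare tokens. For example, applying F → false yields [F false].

[E [T [T [F not [F false]]] and [F not [F ( [E [T [F false]]] )]]]]

E
T
T and F
F and F
not F and F
not false and F
not false and not F
not false and not ( E )
not false and not ( T )
not false and not ( F )
not false and not ( false )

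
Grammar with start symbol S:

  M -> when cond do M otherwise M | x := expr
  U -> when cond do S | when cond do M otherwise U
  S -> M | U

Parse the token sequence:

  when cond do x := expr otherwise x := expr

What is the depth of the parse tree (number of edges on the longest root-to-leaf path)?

[S [M when cond do [M x := expr] otherwise [M x := expr]]]

3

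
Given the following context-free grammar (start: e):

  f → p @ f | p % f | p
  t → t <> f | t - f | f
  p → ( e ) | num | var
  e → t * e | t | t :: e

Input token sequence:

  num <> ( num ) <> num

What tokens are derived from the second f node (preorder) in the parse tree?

[e [t [t [t [f [p num]]] <> [f [p ( [e [t [f [p num]]]] )]]] <> [f [p num]]]]

( num )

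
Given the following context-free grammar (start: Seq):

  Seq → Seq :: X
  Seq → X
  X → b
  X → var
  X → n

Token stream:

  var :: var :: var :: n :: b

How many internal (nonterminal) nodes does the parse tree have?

10

[Seq [Seq [Seq [Seq [Seq [X var]] :: [X var]] :: [X var]] :: [X n]] :: [X b]]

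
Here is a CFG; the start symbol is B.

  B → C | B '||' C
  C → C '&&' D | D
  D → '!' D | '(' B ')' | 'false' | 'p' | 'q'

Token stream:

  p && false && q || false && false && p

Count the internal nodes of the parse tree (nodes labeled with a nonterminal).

[B [B [C [C [C [D p]] && [D false]] && [D q]]] || [C [C [C [D false]] && [D false]] && [D p]]]

14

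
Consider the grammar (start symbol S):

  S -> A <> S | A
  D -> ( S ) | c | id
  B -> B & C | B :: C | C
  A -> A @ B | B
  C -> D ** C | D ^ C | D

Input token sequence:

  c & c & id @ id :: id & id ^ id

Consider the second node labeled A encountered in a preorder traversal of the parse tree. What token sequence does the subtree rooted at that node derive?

c & c & id

[S [A [A [B [B [B [C [D c]]] & [C [D c]]] & [C [D id]]]] @ [B [B [B [C [D id]]] :: [C [D id]]] & [C [D id] ^ [C [D id]]]]]]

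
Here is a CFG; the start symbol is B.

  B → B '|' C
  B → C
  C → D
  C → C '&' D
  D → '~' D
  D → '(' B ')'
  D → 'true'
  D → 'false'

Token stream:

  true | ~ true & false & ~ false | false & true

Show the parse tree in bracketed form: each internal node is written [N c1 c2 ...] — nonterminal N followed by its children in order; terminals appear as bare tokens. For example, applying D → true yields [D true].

[B [B [B [C [D true]]] | [C [C [C [D ~ [D true]]] & [D false]] & [D ~ [D false]]]] | [C [C [D false]] & [D true]]]

B
B | C
B | C | C
C | C | C
D | C | C
true | C | C
true | C & D | C
true | C & D & D | C
true | D & D & D | C
true | ~ D & D & D | C
true | ~ true & D & D | C
true | ~ true & false & D | C
true | ~ true & false & ~ D | C
true | ~ true & false & ~ false | C
true | ~ true & false & ~ false | C & D
true | ~ true & false & ~ false | D & D
true | ~ true & false & ~ false | false & D
true | ~ true & false & ~ false | false & true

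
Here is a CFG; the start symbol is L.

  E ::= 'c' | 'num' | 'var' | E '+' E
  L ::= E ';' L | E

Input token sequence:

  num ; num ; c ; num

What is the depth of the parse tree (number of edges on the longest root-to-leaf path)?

[L [E num] ; [L [E num] ; [L [E c] ; [L [E num]]]]]

5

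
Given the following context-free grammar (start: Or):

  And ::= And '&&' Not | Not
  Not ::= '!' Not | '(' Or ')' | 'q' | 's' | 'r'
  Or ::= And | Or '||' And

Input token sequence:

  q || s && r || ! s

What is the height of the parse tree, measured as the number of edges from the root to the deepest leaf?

5

[Or [Or [Or [And [Not q]]] || [And [And [Not s]] && [Not r]]] || [And [Not ! [Not s]]]]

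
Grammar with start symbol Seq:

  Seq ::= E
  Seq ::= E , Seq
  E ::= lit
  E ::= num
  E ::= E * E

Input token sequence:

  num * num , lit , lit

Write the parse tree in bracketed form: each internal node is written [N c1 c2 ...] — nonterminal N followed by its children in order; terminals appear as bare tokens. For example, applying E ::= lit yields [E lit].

Seq
E , Seq
E * E , Seq
num * E , Seq
num * num , Seq
num * num , E , Seq
num * num , lit , Seq
num * num , lit , E
num * num , lit , lit

[Seq [E [E num] * [E num]] , [Seq [E lit] , [Seq [E lit]]]]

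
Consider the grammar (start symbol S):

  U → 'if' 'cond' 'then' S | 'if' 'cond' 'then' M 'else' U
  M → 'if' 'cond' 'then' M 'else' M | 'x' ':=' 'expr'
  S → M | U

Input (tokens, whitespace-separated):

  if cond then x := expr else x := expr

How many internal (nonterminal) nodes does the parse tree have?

[S [M if cond then [M x := expr] else [M x := expr]]]

4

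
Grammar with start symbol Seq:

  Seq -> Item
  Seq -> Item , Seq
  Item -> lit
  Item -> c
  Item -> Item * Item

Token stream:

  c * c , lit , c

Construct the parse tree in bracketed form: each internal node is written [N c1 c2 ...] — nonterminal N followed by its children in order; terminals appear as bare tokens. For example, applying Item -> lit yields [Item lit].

Seq
Item , Seq
Item * Item , Seq
c * Item , Seq
c * c , Seq
c * c , Item , Seq
c * c , lit , Seq
c * c , lit , Item
c * c , lit , c

[Seq [Item [Item c] * [Item c]] , [Seq [Item lit] , [Seq [Item c]]]]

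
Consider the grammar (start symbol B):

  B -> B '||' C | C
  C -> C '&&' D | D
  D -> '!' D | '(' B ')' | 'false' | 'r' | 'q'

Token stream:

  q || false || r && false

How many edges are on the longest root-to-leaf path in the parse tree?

5

[B [B [B [C [D q]]] || [C [D false]]] || [C [C [D r]] && [D false]]]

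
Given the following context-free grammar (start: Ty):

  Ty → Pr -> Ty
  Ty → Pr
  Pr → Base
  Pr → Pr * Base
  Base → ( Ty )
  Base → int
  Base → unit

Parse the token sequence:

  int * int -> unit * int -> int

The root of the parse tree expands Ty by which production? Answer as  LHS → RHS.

[Ty [Pr [Pr [Base int]] * [Base int]] -> [Ty [Pr [Pr [Base unit]] * [Base int]] -> [Ty [Pr [Base int]]]]]

Ty → Pr -> Ty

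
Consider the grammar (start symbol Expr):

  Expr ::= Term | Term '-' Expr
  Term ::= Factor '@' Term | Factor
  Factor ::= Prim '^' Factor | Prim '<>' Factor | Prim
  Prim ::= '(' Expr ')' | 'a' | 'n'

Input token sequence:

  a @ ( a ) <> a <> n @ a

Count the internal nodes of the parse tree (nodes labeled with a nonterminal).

18

[Expr [Term [Factor [Prim a]] @ [Term [Factor [Prim ( [Expr [Term [Factor [Prim a]]]] )] <> [Factor [Prim a] <> [Factor [Prim n]]]] @ [Term [Factor [Prim a]]]]]]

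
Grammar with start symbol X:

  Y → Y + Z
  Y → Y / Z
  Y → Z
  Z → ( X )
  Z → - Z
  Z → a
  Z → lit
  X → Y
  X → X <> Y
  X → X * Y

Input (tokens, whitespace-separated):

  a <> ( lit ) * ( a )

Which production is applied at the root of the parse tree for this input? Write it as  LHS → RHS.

[X [X [X [Y [Z a]]] <> [Y [Z ( [X [Y [Z lit]]] )]]] * [Y [Z ( [X [Y [Z a]]] )]]]

X → X * Y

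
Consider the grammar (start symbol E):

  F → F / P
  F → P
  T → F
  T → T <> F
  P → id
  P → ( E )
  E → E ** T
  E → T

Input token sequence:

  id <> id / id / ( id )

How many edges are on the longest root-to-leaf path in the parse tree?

8

[E [T [T [F [P id]]] <> [F [F [F [P id]] / [P id]] / [P ( [E [T [F [P id]]]] )]]]]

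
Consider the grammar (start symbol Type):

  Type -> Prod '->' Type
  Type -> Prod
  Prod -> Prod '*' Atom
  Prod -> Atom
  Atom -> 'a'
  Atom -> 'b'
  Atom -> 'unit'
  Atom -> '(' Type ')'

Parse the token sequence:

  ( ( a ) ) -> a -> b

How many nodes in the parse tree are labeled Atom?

5

[Type [Prod [Atom ( [Type [Prod [Atom ( [Type [Prod [Atom a]]] )]]] )]] -> [Type [Prod [Atom a]] -> [Type [Prod [Atom b]]]]]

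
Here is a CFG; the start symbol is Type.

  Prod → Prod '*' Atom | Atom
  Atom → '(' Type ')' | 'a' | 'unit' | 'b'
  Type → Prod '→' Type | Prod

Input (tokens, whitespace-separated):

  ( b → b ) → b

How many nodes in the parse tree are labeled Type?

[Type [Prod [Atom ( [Type [Prod [Atom b]] → [Type [Prod [Atom b]]]] )]] → [Type [Prod [Atom b]]]]

4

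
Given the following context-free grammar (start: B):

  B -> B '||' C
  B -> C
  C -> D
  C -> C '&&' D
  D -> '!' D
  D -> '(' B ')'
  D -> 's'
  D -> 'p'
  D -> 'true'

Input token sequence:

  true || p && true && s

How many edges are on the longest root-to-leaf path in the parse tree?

5

[B [B [C [D true]]] || [C [C [C [D p]] && [D true]] && [D s]]]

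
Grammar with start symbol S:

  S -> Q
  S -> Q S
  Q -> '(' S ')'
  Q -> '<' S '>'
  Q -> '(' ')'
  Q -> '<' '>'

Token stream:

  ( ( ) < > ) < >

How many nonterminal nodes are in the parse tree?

8

[S [Q ( [S [Q ( )] [S [Q < >]]] )] [S [Q < >]]]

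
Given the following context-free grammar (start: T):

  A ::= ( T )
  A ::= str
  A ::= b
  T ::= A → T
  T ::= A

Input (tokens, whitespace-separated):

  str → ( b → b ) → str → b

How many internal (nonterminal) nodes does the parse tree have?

12

[T [A str] → [T [A ( [T [A b] → [T [A b]]] )] → [T [A str] → [T [A b]]]]]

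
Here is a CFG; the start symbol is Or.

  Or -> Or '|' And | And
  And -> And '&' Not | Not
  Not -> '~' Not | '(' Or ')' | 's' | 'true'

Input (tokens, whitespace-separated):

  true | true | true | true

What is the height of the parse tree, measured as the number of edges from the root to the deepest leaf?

6

[Or [Or [Or [Or [And [Not true]]] | [And [Not true]]] | [And [Not true]]] | [And [Not true]]]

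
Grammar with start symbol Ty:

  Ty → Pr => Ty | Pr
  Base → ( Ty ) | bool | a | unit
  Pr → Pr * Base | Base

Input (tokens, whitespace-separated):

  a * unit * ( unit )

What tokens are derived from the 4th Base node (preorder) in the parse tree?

[Ty [Pr [Pr [Pr [Base a]] * [Base unit]] * [Base ( [Ty [Pr [Base unit]]] )]]]

unit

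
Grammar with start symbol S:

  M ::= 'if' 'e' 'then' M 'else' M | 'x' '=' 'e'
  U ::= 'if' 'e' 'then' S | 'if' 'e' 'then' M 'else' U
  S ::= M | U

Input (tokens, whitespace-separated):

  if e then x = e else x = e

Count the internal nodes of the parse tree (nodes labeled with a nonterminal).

[S [M if e then [M x = e] else [M x = e]]]

4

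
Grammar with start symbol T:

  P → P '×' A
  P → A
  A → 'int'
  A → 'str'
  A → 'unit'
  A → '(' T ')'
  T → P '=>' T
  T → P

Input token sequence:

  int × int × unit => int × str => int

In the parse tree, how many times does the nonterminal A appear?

[T [P [P [P [A int]] × [A int]] × [A unit]] => [T [P [P [A int]] × [A str]] => [T [P [A int]]]]]

6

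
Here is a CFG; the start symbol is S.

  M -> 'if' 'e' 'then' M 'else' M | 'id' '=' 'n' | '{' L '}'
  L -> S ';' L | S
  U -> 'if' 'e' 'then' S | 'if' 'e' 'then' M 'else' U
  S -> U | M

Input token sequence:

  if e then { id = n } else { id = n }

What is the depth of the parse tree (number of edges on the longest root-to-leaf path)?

6

[S [M if e then [M { [L [S [M id = n]]] }] else [M { [L [S [M id = n]]] }]]]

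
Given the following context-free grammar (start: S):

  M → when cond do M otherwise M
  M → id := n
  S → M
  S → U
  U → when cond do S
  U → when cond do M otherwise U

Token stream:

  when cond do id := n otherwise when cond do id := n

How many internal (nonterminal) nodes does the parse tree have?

6

[S [U when cond do [M id := n] otherwise [U when cond do [S [M id := n]]]]]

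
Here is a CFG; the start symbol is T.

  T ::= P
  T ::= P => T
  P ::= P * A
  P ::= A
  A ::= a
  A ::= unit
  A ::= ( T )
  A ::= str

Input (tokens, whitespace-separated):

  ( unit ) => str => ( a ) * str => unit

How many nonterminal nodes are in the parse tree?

[T [P [A ( [T [P [A unit]]] )]] => [T [P [A str]] => [T [P [P [A ( [T [P [A a]]] )]] * [A str]] => [T [P [A unit]]]]]]

20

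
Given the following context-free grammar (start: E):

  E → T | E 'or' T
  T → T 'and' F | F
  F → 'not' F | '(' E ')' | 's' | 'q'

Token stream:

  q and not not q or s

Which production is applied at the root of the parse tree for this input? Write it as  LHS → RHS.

[E [E [T [T [F q]] and [F not [F not [F q]]]]] or [T [F s]]]

E → E 'or' T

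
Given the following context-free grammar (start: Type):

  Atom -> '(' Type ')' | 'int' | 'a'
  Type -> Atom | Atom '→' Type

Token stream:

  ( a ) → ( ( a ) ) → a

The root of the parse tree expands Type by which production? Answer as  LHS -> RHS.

Type -> Atom '→' Type

[Type [Atom ( [Type [Atom a]] )] → [Type [Atom ( [Type [Atom ( [Type [Atom a]] )]] )] → [Type [Atom a]]]]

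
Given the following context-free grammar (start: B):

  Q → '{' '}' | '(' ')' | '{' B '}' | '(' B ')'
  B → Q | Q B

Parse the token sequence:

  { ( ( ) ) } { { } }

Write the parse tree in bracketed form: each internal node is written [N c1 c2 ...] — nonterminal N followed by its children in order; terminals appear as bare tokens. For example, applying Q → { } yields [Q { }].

[B [Q { [B [Q ( [B [Q ( )]] )]] }] [B [Q { [B [Q { }]] }]]]

B
Q B
{ B } B
{ Q } B
{ ( B ) } B
{ ( Q ) } B
{ ( ( ) ) } B
{ ( ( ) ) } Q
{ ( ( ) ) } { B }
{ ( ( ) ) } { Q }
{ ( ( ) ) } { { } }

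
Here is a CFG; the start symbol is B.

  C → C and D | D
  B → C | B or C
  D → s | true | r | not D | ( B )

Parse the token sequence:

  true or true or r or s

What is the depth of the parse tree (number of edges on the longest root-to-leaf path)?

[B [B [B [B [C [D true]]] or [C [D true]]] or [C [D r]]] or [C [D s]]]

6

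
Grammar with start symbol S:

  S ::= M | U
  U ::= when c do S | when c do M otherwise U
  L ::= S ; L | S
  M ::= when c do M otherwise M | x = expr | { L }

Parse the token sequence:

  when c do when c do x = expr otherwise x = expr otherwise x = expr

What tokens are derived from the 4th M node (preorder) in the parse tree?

x = expr

[S [M when c do [M when c do [M x = expr] otherwise [M x = expr]] otherwise [M x = expr]]]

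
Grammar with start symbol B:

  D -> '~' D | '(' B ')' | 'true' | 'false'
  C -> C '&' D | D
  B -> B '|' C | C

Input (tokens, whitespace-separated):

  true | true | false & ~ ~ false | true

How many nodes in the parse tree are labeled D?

[B [B [B [B [C [D true]]] | [C [D true]]] | [C [C [D false]] & [D ~ [D ~ [D false]]]]] | [C [D true]]]

7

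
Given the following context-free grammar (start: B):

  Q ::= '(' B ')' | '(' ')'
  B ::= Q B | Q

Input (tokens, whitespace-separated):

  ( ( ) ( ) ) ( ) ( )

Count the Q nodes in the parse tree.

5

[B [Q ( [B [Q ( )] [B [Q ( )]]] )] [B [Q ( )] [B [Q ( )]]]]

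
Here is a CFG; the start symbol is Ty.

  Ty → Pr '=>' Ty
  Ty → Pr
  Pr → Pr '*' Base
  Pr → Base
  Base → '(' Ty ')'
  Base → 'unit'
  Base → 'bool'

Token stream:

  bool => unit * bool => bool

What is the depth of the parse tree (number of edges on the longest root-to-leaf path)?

5

[Ty [Pr [Base bool]] => [Ty [Pr [Pr [Base unit]] * [Base bool]] => [Ty [Pr [Base bool]]]]]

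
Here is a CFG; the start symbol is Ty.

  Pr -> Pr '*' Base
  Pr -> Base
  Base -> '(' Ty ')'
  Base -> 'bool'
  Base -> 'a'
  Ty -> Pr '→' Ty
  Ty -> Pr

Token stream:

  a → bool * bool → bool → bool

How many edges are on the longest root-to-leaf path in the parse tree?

6

[Ty [Pr [Base a]] → [Ty [Pr [Pr [Base bool]] * [Base bool]] → [Ty [Pr [Base bool]] → [Ty [Pr [Base bool]]]]]]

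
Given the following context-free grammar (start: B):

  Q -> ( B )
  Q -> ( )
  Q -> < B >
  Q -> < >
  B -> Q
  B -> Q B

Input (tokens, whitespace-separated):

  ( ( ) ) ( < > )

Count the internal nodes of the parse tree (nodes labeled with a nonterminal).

8

[B [Q ( [B [Q ( )]] )] [B [Q ( [B [Q < >]] )]]]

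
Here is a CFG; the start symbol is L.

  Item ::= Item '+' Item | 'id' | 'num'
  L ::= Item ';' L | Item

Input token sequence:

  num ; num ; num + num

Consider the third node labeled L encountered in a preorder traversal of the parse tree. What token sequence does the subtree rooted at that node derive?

[L [Item num] ; [L [Item num] ; [L [Item [Item num] + [Item num]]]]]

num + num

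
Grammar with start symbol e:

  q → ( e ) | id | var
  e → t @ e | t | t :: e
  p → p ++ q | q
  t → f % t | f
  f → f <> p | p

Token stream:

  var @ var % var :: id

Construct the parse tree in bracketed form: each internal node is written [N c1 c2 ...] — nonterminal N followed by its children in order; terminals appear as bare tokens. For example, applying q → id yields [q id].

[e [t [f [p [q var]]]] @ [e [t [f [p [q var]]] % [t [f [p [q var]]]]] :: [e [t [f [p [q id]]]]]]]

e
t @ e
f @ e
p @ e
q @ e
var @ e
var @ t :: e
var @ f % t :: e
var @ p % t :: e
var @ q % t :: e
var @ var % t :: e
var @ var % f :: e
var @ var % p :: e
var @ var % q :: e
var @ var % var :: e
var @ var % var :: t
var @ var % var :: f
var @ var % var :: p
var @ var % var :: q
var @ var % var :: id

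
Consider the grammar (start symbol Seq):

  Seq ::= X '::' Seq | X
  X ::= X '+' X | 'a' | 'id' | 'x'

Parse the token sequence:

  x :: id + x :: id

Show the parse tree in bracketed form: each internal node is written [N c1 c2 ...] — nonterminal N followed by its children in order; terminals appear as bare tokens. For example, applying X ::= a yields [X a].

[Seq [X x] :: [Seq [X [X id] + [X x]] :: [Seq [X id]]]]

Seq
X :: Seq
x :: Seq
x :: X :: Seq
x :: X + X :: Seq
x :: id + X :: Seq
x :: id + x :: Seq
x :: id + x :: X
x :: id + x :: id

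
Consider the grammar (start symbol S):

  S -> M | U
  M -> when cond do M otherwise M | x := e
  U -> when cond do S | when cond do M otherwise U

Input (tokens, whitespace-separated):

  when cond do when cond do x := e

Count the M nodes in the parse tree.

[S [U when cond do [S [U when cond do [S [M x := e]]]]]]

1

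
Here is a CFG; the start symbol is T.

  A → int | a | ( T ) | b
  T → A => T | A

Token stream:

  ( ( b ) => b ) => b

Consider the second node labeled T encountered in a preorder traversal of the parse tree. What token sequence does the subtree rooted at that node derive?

[T [A ( [T [A ( [T [A b]] )] => [T [A b]]] )] => [T [A b]]]

( b ) => b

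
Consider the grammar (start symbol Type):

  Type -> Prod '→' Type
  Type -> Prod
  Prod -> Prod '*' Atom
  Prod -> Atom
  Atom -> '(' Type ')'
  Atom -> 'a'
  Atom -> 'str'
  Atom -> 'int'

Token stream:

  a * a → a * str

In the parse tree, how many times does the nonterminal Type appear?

2

[Type [Prod [Prod [Atom a]] * [Atom a]] → [Type [Prod [Prod [Atom a]] * [Atom str]]]]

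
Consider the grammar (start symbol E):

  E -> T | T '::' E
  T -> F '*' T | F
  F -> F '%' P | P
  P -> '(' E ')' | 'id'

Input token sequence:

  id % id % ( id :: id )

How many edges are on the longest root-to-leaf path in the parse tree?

9

[E [T [F [F [F [P id]] % [P id]] % [P ( [E [T [F [P id]]] :: [E [T [F [P id]]]]] )]]]]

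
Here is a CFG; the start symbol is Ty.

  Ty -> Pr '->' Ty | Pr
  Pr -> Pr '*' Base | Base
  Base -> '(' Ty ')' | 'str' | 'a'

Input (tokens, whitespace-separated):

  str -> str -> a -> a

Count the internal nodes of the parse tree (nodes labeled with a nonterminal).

[Ty [Pr [Base str]] -> [Ty [Pr [Base str]] -> [Ty [Pr [Base a]] -> [Ty [Pr [Base a]]]]]]

12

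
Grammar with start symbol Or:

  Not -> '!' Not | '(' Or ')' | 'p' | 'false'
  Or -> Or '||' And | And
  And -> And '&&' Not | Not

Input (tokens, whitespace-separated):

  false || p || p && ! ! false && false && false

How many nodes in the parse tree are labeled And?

[Or [Or [Or [And [Not false]]] || [And [Not p]]] || [And [And [And [And [Not p]] && [Not ! [Not ! [Not false]]]] && [Not false]] && [Not false]]]

6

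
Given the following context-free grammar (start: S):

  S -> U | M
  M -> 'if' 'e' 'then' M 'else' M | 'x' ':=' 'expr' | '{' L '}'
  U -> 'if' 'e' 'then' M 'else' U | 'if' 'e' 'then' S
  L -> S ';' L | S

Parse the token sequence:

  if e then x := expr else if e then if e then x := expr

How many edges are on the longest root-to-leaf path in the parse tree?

[S [U if e then [M x := expr] else [U if e then [S [U if e then [S [M x := expr]]]]]]]

7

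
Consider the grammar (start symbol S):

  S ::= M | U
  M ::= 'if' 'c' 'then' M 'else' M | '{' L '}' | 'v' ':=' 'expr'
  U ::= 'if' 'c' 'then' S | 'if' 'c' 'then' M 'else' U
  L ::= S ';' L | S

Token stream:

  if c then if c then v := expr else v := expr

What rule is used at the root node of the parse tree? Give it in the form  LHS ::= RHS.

[S [U if c then [S [M if c then [M v := expr] else [M v := expr]]]]]

S ::= U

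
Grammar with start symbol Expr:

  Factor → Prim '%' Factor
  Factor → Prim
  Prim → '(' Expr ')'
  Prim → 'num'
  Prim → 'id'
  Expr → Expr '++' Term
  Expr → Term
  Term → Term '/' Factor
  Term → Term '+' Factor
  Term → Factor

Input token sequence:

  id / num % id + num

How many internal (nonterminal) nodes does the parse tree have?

12

[Expr [Term [Term [Term [Factor [Prim id]]] / [Factor [Prim num] % [Factor [Prim id]]]] + [Factor [Prim num]]]]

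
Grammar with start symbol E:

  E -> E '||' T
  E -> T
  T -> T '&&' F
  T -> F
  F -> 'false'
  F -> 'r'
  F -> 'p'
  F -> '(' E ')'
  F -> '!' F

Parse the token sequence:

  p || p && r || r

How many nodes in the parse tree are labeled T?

[E [E [E [T [F p]]] || [T [T [F p]] && [F r]]] || [T [F r]]]

4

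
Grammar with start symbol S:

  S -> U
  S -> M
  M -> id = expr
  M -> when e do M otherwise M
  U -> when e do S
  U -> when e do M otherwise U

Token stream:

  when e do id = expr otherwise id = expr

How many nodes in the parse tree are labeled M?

3

[S [M when e do [M id = expr] otherwise [M id = expr]]]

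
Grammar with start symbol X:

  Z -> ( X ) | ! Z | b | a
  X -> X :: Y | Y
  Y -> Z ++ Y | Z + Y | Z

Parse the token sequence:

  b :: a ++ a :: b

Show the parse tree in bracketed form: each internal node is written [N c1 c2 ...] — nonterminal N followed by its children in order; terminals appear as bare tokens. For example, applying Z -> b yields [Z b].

X
X :: Y
X :: Y :: Y
Y :: Y :: Y
Z :: Y :: Y
b :: Y :: Y
b :: Z ++ Y :: Y
b :: a ++ Y :: Y
b :: a ++ Z :: Y
b :: a ++ a :: Y
b :: a ++ a :: Z
b :: a ++ a :: b

[X [X [X [Y [Z b]]] :: [Y [Z a] ++ [Y [Z a]]]] :: [Y [Z b]]]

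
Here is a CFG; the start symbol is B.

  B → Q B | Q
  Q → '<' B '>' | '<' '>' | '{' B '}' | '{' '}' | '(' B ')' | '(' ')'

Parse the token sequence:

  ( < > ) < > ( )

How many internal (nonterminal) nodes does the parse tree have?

8

[B [Q ( [B [Q < >]] )] [B [Q < >] [B [Q ( )]]]]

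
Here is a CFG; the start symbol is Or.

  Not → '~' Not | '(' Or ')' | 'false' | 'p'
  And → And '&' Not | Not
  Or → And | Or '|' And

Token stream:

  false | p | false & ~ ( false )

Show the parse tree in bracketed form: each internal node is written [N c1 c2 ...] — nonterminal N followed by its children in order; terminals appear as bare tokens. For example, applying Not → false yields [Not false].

[Or [Or [Or [And [Not false]]] | [And [Not p]]] | [And [And [Not false]] & [Not ~ [Not ( [Or [And [Not false]]] )]]]]

Or
Or | And
Or | And | And
And | And | And
Not | And | And
false | And | And
false | Not | And
false | p | And
false | p | And & Not
false | p | Not & Not
false | p | false & Not
false | p | false & ~ Not
false | p | false & ~ ( Or )
false | p | false & ~ ( And )
false | p | false & ~ ( Not )
false | p | false & ~ ( false )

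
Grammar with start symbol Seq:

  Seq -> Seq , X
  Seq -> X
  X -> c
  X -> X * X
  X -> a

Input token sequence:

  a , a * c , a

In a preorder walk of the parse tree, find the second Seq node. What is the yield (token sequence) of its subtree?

a , a * c

[Seq [Seq [Seq [X a]] , [X [X a] * [X c]]] , [X a]]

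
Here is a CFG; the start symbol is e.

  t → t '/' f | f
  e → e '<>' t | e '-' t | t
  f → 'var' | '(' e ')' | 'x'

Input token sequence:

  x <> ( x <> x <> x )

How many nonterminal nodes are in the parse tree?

15

[e [e [t [f x]]] <> [t [f ( [e [e [e [t [f x]]] <> [t [f x]]] <> [t [f x]]] )]]]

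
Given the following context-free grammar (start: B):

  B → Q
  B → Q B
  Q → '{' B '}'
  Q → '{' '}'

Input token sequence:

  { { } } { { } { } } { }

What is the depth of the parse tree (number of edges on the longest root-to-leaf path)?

[B [Q { [B [Q { }]] }] [B [Q { [B [Q { }] [B [Q { }]]] }] [B [Q { }]]]]

6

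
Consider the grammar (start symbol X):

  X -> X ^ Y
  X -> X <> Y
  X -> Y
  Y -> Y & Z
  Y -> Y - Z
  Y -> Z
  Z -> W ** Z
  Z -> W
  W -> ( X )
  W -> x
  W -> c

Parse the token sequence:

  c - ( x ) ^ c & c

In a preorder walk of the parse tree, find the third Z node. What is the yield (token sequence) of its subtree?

[X [X [Y [Y [Z [W c]]] - [Z [W ( [X [Y [Z [W x]]]] )]]]] ^ [Y [Y [Z [W c]]] & [Z [W c]]]]

x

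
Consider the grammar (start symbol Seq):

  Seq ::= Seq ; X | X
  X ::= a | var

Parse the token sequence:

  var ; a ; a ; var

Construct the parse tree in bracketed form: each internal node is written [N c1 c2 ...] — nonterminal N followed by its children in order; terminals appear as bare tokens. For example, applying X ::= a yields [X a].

[Seq [Seq [Seq [Seq [X var]] ; [X a]] ; [X a]] ; [X var]]

Seq
Seq ; X
Seq ; X ; X
Seq ; X ; X ; X
X ; X ; X ; X
var ; X ; X ; X
var ; a ; X ; X
var ; a ; a ; X
var ; a ; a ; var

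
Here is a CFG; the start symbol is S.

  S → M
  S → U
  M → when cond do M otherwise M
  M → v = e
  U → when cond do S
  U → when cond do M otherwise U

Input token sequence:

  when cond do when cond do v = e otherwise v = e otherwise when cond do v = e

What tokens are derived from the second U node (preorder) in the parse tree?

when cond do v = e

[S [U when cond do [M when cond do [M v = e] otherwise [M v = e]] otherwise [U when cond do [S [M v = e]]]]]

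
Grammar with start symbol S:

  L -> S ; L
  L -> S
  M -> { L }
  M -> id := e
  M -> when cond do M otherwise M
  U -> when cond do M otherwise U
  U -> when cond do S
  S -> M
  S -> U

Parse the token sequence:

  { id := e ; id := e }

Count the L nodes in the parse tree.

[S [M { [L [S [M id := e]] ; [L [S [M id := e]]]] }]]

2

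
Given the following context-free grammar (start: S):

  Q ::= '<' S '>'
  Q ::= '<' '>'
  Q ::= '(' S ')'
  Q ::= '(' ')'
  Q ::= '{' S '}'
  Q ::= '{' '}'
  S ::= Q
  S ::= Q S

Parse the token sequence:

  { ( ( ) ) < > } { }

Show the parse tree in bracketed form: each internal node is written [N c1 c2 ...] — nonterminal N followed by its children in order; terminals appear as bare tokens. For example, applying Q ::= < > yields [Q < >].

S
Q S
{ S } S
{ Q S } S
{ ( S ) S } S
{ ( Q ) S } S
{ ( ( ) ) S } S
{ ( ( ) ) Q } S
{ ( ( ) ) < > } S
{ ( ( ) ) < > } Q
{ ( ( ) ) < > } { }

[S [Q { [S [Q ( [S [Q ( )]] )] [S [Q < >]]] }] [S [Q { }]]]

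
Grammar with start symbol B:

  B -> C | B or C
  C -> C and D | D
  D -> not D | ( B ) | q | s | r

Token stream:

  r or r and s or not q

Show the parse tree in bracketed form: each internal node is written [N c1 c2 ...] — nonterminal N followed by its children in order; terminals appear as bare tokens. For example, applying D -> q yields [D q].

[B [B [B [C [D r]]] or [C [C [D r]] and [D s]]] or [C [D not [D q]]]]

B
B or C
B or C or C
C or C or C
D or C or C
r or C or C
r or C and D or C
r or D and D or C
r or r and D or C
r or r and s or C
r or r and s or D
r or r and s or not D
r or r and s or not q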